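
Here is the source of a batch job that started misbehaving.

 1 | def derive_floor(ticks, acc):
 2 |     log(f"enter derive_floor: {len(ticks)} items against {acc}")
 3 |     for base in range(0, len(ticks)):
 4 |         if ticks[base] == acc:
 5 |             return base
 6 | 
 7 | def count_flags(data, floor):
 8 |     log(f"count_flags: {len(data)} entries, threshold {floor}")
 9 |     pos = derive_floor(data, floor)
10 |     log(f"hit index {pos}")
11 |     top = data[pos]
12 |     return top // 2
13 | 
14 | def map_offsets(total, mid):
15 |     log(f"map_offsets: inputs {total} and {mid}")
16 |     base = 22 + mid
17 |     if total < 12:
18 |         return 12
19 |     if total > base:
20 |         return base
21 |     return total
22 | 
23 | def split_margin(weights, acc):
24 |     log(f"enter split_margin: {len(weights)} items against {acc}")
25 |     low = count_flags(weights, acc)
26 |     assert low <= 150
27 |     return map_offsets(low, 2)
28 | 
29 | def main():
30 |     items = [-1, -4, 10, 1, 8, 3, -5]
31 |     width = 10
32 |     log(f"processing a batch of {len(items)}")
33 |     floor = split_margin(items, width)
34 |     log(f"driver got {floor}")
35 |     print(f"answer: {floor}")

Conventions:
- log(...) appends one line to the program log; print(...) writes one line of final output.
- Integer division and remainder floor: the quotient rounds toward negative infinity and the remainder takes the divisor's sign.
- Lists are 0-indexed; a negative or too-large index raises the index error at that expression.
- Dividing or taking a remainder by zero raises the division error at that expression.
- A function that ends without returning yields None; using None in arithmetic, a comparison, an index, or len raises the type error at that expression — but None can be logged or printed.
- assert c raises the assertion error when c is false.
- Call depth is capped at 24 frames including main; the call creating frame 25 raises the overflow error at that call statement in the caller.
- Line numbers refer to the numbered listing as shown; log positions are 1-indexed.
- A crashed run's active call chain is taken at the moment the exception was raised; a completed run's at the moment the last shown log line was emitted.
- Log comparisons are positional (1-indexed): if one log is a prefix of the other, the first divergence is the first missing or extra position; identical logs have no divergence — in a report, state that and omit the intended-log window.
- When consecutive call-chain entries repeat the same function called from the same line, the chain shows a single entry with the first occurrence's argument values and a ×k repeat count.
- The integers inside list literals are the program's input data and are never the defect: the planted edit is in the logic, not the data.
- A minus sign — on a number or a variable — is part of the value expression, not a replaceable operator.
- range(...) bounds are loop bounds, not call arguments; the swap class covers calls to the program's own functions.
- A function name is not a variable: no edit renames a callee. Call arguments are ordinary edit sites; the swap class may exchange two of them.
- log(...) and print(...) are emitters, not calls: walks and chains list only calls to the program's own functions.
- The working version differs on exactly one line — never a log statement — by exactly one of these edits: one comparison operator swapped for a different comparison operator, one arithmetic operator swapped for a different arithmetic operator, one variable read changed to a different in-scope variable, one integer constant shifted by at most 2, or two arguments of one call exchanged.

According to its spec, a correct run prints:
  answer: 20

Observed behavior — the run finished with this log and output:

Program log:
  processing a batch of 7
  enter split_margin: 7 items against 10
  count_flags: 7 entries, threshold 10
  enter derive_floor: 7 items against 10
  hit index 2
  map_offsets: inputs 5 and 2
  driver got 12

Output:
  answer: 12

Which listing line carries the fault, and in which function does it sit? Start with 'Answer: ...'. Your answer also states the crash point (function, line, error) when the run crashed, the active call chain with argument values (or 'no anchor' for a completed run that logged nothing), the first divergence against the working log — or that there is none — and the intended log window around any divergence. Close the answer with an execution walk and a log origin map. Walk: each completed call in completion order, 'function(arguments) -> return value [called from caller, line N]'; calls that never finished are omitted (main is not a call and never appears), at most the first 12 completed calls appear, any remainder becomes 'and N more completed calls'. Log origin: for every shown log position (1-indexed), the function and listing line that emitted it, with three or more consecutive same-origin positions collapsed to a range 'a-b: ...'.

Answer: the defect is in count_flags at line 12.
Key fact: The log first diverges at position 6: the faulty run prints 'map_offsets: inputs 5 and 2' where the working version prints 'map_offsets: inputs 20 and 2'.
Call chain: main.
First divergence: position 6; shown 'map_offsets: inputs 5 and 2' vs intended 'map_offsets: inputs 20 and 2'.
Intended log window:
  4: enter derive_floor: 7 items against 10
  5: hit index 2
  6: map_offsets: inputs 20 and 2
  7: driver got 20
Execution walk:
  derive_floor([-1, -4, 10, 1, 8, 3, -5], 10) -> 2  [called from count_flags, line 9]
  count_flags([-1, -4, 10, 1, 8, 3, -5], 10) -> 5  [called from split_margin, line 25]
  map_offsets(5, 2) -> 12  [called from split_margin, line 27]
  split_margin([-1, -4, 10, 1, 8, 3, -5], 10) -> 12  [called from main, line 33]
Log origins:
  1: emitted by main (line 32)
  2: emitted by split_margin (line 24)
  3: emitted by count_flags (line 8)
  4: emitted by derive_floor (line 2)
  5: emitted by count_flags (line 10)
  6: emitted by map_offsets (line 15)
  7: emitted by main (line 34)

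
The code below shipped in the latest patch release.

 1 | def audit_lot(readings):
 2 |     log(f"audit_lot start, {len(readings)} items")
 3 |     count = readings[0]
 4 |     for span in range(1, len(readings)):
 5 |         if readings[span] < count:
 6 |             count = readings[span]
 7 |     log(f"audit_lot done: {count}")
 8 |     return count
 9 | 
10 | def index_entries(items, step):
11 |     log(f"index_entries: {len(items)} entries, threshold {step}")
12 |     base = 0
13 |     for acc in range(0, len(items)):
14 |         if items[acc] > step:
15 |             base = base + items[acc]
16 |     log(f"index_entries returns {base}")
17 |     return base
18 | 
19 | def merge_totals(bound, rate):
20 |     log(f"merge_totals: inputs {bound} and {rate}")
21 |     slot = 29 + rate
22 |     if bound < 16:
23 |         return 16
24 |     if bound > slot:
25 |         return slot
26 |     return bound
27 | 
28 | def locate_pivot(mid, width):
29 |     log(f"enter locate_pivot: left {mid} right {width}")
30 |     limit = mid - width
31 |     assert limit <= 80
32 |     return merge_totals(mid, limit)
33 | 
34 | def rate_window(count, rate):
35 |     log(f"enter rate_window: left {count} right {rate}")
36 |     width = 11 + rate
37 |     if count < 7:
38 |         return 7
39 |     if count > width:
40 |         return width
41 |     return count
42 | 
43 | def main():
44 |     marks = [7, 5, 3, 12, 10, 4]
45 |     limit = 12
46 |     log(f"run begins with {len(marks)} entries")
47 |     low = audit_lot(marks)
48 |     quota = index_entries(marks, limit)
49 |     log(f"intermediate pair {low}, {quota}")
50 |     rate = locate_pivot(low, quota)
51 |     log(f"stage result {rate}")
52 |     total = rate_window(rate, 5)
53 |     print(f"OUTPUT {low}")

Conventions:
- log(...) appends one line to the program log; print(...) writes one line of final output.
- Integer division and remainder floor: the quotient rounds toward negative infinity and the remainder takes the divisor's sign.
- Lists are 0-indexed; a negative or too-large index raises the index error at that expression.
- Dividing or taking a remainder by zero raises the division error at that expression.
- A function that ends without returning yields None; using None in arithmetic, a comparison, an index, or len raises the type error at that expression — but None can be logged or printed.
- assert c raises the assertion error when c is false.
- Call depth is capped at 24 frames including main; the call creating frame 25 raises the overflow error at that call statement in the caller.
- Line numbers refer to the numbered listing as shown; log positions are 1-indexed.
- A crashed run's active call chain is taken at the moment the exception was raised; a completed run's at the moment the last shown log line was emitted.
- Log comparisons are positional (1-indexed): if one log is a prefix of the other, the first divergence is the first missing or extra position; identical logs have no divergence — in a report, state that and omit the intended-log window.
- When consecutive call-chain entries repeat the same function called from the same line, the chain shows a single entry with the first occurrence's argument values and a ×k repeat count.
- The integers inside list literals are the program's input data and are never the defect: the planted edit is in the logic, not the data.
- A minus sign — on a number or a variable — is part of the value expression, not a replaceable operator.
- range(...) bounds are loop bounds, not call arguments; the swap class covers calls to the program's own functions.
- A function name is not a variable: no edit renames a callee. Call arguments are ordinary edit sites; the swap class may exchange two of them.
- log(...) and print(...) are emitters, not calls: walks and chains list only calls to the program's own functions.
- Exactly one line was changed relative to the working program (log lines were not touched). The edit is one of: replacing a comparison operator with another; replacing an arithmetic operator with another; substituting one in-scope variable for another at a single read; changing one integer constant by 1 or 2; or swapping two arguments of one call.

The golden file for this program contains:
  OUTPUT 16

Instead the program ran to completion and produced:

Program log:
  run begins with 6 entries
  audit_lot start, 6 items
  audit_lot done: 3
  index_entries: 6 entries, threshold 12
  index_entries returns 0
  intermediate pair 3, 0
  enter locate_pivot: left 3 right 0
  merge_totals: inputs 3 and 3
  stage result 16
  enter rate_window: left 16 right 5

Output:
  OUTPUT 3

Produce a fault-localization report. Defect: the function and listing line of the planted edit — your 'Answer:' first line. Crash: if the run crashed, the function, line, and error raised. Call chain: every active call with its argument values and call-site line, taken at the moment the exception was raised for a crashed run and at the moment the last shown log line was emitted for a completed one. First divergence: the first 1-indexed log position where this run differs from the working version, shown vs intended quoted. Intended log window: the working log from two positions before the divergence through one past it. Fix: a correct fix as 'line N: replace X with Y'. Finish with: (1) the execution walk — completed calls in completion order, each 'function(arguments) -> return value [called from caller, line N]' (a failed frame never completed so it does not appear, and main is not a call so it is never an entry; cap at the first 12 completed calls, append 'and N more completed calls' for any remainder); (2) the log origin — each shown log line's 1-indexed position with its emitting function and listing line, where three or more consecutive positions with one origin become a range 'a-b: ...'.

Answer: the defect is in main at line 53.
Core observation: No log line changed; the fault shows up purely in the output.
Call chain: main -> rate_window(16, 5) (called at line 52).
First divergence: none — the logs agree in full.
Execution walk:
  audit_lot([7, 5, 3, 12, 10, 4]) -> 3  [called from main, line 47]
  index_entries([7, 5, 3, 12, 10, 4], 12) -> 0  [called from main, line 48]
  merge_totals(3, 3) -> 16  [called from locate_pivot, line 32]
  locate_pivot(3, 0) -> 16  [called from main, line 50]
  rate_window(16, 5) -> 16  [called from main, line 52]
Log line origins:
  1: from main, line 46
  2: from audit_lot, line 2
  3: from audit_lot, line 7
  4: from index_entries, line 11
  5: from index_entries, line 16
  6: from main, line 49
  7: from locate_pivot, line 29
  8: from merge_totals, line 20
  9: from main, line 51
  10: from rate_window, line 35
A correct fix: line 53: replace `low` with `total`.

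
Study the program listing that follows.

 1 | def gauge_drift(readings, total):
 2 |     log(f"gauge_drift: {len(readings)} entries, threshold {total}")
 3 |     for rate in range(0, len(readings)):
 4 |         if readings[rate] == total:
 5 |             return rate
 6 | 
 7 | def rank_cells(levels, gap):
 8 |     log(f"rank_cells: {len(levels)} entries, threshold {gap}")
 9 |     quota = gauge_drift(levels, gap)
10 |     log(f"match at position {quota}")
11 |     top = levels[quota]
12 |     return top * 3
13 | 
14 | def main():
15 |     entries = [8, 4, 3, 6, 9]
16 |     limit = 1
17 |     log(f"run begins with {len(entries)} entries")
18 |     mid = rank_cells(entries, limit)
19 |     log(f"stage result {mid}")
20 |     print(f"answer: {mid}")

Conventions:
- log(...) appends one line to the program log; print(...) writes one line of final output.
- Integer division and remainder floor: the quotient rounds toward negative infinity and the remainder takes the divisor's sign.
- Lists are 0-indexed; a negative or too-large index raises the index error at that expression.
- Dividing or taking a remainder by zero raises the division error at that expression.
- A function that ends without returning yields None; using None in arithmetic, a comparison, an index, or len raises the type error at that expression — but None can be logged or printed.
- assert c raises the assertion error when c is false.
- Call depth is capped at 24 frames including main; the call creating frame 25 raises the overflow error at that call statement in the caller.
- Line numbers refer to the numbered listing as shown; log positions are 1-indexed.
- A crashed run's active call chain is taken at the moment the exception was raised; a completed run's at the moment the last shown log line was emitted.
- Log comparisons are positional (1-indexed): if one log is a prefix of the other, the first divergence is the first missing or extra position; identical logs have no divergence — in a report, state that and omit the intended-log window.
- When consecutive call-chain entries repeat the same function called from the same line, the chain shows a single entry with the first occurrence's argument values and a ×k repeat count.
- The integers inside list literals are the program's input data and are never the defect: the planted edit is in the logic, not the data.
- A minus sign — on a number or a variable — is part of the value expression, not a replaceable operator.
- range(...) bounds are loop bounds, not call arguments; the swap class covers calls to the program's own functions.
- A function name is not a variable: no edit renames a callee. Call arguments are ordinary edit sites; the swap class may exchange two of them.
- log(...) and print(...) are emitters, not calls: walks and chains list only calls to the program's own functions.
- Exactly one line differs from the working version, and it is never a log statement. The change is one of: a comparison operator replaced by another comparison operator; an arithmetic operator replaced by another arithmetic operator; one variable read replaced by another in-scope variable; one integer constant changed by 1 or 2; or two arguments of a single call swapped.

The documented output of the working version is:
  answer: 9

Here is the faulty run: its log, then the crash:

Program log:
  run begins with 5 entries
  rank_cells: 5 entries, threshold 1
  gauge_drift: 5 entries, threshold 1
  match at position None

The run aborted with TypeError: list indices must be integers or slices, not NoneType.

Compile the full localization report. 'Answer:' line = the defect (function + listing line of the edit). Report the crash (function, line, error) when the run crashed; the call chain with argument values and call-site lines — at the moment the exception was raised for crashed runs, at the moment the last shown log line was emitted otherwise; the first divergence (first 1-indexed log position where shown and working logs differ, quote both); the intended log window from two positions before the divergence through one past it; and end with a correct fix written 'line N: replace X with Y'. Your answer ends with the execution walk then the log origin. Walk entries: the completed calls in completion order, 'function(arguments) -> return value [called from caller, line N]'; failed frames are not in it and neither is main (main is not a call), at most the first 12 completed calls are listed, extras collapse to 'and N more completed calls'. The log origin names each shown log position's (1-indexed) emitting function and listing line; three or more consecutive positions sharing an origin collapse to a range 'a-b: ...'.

Answer: the defect is in main at line 16.
Key observation: Everything matches until log position 2, which reads 'rank_cells: 5 entries, threshold 1' in place of 'rank_cells: 5 entries, threshold 3'.
Crash: rank_cells, line 11, TypeError.
Call chain: main -> rank_cells([8, 4, 3, 6, 9], 1) (called at line 18).
First divergence: at position 2 the run shows 'rank_cells: 5 entries, threshold 1' where the working version logs 'rank_cells: 5 entries, threshold 3'.
Intended log window:
  1: run begins with 5 entries
  2: rank_cells: 5 entries, threshold 3
  3: gauge_drift: 5 entries, threshold 3
Execution walk:
  gauge_drift([8, 4, 3, 6, 9], 1) -> None  [called from rank_cells, line 9]
Log origins:
  1: emitted by main (line 17)
  2: emitted by rank_cells (line 8)
  3: emitted by gauge_drift (line 2)
  4: emitted by rank_cells (line 10)
A correct fix: line 16: replace `1` with `3`.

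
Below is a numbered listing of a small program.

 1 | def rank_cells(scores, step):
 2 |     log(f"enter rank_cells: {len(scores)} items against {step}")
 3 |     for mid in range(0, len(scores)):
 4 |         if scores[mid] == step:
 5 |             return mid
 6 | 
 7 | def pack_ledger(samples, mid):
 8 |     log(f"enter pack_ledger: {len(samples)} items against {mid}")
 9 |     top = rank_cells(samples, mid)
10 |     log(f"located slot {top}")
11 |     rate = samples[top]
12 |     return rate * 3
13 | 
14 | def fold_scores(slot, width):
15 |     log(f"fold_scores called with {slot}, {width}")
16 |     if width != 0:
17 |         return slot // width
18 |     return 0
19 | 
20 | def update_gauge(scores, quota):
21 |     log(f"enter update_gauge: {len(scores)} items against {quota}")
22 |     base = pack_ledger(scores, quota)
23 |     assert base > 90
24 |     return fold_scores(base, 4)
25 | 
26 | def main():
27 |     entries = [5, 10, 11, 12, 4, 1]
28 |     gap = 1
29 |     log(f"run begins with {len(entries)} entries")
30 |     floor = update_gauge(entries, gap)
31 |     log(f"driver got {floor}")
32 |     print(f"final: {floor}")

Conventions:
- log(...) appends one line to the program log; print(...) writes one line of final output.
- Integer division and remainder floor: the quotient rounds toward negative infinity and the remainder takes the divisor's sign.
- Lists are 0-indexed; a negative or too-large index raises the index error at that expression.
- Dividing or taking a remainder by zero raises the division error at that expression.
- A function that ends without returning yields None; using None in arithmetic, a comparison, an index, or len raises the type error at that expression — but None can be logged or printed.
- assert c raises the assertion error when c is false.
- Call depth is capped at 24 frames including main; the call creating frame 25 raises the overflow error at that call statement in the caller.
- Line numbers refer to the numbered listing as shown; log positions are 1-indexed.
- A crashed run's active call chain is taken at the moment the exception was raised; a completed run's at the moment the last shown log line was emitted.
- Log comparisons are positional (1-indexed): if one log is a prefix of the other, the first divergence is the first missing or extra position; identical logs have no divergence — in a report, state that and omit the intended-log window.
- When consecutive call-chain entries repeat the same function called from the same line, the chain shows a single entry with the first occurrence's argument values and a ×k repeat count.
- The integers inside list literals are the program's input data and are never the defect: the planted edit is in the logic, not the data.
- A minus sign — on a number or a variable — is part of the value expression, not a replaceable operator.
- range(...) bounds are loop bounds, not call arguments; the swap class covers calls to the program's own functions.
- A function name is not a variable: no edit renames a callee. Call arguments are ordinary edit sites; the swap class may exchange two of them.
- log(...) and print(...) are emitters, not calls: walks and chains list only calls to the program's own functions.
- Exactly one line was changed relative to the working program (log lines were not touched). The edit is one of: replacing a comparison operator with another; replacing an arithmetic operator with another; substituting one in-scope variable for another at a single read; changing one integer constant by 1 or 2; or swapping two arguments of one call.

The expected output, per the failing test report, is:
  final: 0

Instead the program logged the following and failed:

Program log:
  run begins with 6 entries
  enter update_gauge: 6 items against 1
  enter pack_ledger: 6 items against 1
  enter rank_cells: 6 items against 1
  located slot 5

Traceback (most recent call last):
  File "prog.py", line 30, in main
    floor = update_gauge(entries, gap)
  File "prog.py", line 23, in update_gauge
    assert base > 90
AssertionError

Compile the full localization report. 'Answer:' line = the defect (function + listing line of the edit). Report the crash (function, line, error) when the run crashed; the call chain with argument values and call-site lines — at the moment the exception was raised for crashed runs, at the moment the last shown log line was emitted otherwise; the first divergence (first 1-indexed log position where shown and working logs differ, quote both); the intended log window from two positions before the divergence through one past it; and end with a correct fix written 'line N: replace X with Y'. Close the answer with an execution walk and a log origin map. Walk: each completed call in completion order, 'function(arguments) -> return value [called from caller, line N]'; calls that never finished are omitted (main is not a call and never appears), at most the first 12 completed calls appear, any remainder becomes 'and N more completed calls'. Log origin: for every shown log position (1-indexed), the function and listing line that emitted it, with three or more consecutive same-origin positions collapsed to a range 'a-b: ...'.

Answer: the defect is in update_gauge at line 23.
Key observation: After 5 matching log lines the faulty run goes silent, while the working version continues with 'fold_scores called with 3, 4'.
Crash: update_gauge, line 23, AssertionError.
Call chain: main -> update_gauge([5, 10, 11, 12, 4, 1], 1) (called at line 30).
First divergence: position 6; the shown log stops at 5 lines while the working version next logs 'fold_scores called with 3, 4'.
Intended log window:
  4: enter rank_cells: 6 items against 1
  5: located slot 5
  6: fold_scores called with 3, 4
  7: driver got 0
Execution walk:
  rank_cells([5, 10, 11, 12, 4, 1], 1) -> 5  [called from pack_ledger, line 9]
  pack_ledger([5, 10, 11, 12, 4, 1], 1) -> 3  [called from update_gauge, line 22]
Log origin:
  1: from main, line 29
  2: from update_gauge, line 21
  3: from pack_ledger, line 8
  4: from rank_cells, line 2
  5: from pack_ledger, line 10
A correct fix: line 23: replace `>` with `<=`.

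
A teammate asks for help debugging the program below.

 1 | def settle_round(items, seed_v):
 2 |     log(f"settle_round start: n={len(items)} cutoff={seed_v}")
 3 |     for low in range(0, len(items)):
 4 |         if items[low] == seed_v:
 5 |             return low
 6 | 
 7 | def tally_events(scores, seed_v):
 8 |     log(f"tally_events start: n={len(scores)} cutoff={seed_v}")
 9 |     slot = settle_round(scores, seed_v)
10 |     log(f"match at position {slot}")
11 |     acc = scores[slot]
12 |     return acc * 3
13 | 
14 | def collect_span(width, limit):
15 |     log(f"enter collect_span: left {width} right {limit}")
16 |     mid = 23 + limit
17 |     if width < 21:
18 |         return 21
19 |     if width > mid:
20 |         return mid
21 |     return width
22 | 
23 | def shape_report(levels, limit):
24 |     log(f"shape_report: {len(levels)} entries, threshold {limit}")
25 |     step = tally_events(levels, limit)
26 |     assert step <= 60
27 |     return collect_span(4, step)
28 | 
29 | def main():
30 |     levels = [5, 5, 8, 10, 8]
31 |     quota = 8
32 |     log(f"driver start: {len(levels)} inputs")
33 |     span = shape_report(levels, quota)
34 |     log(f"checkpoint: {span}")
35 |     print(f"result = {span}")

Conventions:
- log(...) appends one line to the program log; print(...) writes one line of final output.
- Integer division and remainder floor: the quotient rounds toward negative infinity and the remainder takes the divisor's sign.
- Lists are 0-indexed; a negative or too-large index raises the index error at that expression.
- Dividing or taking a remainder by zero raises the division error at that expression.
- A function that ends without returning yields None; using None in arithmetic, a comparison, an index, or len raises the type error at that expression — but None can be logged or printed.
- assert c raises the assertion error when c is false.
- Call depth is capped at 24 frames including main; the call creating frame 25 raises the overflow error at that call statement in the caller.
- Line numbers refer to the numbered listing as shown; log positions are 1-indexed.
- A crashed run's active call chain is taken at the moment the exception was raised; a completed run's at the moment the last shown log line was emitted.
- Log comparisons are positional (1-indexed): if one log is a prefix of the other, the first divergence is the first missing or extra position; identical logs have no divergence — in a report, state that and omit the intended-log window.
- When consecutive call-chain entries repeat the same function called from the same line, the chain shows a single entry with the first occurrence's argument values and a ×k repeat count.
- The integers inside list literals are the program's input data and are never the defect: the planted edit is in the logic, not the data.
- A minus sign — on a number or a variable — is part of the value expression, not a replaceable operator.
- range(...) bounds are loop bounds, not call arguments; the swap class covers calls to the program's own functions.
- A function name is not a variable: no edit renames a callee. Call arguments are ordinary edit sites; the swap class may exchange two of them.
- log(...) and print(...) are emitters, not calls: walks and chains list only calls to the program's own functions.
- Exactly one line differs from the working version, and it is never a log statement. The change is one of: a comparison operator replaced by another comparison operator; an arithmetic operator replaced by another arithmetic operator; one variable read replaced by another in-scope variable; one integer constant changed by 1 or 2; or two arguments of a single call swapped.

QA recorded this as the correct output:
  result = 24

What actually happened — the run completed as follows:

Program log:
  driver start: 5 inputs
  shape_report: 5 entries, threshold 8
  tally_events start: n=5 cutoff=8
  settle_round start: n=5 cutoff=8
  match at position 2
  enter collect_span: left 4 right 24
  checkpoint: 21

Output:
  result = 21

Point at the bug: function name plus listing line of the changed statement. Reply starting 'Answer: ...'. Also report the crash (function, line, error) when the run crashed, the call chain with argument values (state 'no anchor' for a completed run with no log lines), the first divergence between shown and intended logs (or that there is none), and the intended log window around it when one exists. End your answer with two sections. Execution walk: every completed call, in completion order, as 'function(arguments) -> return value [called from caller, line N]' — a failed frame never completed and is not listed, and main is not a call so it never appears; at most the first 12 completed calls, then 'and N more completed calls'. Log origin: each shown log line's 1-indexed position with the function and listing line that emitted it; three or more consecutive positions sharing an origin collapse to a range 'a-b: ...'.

Answer: the defect is in shape_report at line 27.
The tell: The earliest visible damage is log position 6 — 'enter collect_span: left 4 right 24' rather than the intended 'enter collect_span: left 24 right 4'.
Call chain: main.
First divergence: position 6 — shown 'enter collect_span: left 4 right 24', intended 'enter collect_span: left 24 right 4'.
Intended log window:
  4: settle_round start: n=5 cutoff=8
  5: match at position 2
  6: enter collect_span: left 24 right 4
  7: checkpoint: 24
Execution walk:
  settle_round([5, 5, 8, 10, 8], 8) -> 2  [called from tally_events, line 9]
  tally_events([5, 5, 8, 10, 8], 8) -> 24  [called from shape_report, line 25]
  collect_span(4, 24) -> 21  [called from shape_report, line 27]
  shape_report([5, 5, 8, 10, 8], 8) -> 21  [called from main, line 33]
Origin of each log line:
  1: from main, line 32
  2: from shape_report, line 24
  3: from tally_events, line 8
  4: from settle_round, line 2
  5: from tally_events, line 10
  6: from collect_span, line 15
  7: from main, line 34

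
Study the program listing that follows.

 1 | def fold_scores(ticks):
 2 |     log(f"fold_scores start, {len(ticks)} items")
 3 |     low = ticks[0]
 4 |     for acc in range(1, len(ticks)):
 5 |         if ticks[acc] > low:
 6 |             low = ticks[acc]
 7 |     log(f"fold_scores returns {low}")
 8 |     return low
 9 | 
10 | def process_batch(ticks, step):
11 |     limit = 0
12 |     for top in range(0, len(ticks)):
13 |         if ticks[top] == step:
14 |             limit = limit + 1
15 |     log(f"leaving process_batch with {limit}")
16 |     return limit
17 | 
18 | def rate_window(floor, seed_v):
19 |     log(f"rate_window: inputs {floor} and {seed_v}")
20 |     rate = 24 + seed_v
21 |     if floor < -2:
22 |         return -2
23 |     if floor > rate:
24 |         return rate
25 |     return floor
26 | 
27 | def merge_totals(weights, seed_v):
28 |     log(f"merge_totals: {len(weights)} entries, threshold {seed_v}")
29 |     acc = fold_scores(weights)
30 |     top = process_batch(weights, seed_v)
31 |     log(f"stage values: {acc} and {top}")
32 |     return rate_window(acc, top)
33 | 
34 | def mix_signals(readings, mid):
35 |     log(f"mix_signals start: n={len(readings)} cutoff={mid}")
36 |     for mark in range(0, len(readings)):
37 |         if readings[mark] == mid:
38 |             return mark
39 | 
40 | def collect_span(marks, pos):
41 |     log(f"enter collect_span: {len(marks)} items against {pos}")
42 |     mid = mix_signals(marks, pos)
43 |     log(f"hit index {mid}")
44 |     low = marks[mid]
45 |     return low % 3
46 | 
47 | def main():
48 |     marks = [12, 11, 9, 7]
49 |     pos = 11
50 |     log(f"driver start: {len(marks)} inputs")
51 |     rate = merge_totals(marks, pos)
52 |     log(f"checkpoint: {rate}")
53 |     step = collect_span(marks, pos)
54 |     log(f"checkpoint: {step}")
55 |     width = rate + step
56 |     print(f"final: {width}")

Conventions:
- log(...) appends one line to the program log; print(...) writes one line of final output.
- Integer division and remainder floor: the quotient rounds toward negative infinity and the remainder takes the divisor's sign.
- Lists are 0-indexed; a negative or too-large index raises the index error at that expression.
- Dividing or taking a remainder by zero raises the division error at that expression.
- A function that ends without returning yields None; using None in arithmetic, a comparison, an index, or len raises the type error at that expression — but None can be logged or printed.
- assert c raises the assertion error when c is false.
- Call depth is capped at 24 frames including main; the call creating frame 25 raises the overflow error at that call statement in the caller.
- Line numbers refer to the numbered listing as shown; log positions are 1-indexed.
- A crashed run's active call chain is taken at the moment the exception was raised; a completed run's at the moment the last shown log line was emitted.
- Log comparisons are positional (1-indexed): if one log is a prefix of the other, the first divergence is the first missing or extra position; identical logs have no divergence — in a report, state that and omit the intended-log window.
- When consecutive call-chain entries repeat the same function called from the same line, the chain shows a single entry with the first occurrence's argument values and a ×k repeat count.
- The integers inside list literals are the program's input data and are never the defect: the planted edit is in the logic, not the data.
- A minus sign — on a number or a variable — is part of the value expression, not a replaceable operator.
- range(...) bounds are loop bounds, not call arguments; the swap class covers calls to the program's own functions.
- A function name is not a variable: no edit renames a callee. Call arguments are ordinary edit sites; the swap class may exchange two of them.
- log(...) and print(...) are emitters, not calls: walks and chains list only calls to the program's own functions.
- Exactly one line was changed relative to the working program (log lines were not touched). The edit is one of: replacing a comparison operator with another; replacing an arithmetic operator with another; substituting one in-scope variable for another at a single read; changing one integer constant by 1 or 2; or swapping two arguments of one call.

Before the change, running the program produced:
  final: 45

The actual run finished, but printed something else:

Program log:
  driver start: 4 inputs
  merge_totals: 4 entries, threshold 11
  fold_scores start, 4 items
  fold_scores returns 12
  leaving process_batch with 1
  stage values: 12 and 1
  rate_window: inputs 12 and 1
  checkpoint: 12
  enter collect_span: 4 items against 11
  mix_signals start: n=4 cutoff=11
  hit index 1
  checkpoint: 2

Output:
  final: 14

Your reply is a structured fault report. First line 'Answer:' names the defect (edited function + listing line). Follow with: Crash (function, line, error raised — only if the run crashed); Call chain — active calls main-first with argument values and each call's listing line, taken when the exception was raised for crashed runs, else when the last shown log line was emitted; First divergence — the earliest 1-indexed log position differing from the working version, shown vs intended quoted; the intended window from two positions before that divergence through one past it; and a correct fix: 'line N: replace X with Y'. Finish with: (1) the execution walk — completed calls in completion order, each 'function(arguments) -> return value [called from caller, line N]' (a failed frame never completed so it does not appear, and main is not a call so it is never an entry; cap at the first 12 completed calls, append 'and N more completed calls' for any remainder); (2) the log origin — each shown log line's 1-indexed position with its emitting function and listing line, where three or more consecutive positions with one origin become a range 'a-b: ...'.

Answer: the defect is in collect_span at line 45.
Key fact: At log position 12 the runs split — shown 'checkpoint: 2', but the working version logs 'checkpoint: 33'.
Call chain: main.
First divergence: position 12 — shown 'checkpoint: 2', intended 'checkpoint: 33'.
Intended log window:
  10: mix_signals start: n=4 cutoff=11
  11: hit index 1
  12: checkpoint: 33
Execution walk:
  fold_scores([12, 11, 9, 7]) -> 12  [called from merge_totals, line 29]
  process_batch([12, 11, 9, 7], 11) -> 1  [called from merge_totals, line 30]
  rate_window(12, 1) -> 12  [called from merge_totals, line 32]
  merge_totals([12, 11, 9, 7], 11) -> 12  [called from main, line 51]
  mix_signals([12, 11, 9, 7], 11) -> 1  [called from collect_span, line 42]
  collect_span([12, 11, 9, 7], 11) -> 2  [called from main, line 53]
Log origin:
  1: emitted by main (line 50)
  2: emitted by merge_totals (line 28)
  3: emitted by fold_scores (line 2)
  4: emitted by fold_scores (line 7)
  5: emitted by process_batch (line 15)
  6: emitted by merge_totals (line 31)
  7: emitted by rate_window (line 19)
  8: emitted by main (line 52)
  9: emitted by collect_span (line 41)
  10: emitted by mix_signals (line 35)
  11: emitted by collect_span (line 43)
  12: emitted by main (line 54)
A correct fix: line 45: replace `%` with `*`.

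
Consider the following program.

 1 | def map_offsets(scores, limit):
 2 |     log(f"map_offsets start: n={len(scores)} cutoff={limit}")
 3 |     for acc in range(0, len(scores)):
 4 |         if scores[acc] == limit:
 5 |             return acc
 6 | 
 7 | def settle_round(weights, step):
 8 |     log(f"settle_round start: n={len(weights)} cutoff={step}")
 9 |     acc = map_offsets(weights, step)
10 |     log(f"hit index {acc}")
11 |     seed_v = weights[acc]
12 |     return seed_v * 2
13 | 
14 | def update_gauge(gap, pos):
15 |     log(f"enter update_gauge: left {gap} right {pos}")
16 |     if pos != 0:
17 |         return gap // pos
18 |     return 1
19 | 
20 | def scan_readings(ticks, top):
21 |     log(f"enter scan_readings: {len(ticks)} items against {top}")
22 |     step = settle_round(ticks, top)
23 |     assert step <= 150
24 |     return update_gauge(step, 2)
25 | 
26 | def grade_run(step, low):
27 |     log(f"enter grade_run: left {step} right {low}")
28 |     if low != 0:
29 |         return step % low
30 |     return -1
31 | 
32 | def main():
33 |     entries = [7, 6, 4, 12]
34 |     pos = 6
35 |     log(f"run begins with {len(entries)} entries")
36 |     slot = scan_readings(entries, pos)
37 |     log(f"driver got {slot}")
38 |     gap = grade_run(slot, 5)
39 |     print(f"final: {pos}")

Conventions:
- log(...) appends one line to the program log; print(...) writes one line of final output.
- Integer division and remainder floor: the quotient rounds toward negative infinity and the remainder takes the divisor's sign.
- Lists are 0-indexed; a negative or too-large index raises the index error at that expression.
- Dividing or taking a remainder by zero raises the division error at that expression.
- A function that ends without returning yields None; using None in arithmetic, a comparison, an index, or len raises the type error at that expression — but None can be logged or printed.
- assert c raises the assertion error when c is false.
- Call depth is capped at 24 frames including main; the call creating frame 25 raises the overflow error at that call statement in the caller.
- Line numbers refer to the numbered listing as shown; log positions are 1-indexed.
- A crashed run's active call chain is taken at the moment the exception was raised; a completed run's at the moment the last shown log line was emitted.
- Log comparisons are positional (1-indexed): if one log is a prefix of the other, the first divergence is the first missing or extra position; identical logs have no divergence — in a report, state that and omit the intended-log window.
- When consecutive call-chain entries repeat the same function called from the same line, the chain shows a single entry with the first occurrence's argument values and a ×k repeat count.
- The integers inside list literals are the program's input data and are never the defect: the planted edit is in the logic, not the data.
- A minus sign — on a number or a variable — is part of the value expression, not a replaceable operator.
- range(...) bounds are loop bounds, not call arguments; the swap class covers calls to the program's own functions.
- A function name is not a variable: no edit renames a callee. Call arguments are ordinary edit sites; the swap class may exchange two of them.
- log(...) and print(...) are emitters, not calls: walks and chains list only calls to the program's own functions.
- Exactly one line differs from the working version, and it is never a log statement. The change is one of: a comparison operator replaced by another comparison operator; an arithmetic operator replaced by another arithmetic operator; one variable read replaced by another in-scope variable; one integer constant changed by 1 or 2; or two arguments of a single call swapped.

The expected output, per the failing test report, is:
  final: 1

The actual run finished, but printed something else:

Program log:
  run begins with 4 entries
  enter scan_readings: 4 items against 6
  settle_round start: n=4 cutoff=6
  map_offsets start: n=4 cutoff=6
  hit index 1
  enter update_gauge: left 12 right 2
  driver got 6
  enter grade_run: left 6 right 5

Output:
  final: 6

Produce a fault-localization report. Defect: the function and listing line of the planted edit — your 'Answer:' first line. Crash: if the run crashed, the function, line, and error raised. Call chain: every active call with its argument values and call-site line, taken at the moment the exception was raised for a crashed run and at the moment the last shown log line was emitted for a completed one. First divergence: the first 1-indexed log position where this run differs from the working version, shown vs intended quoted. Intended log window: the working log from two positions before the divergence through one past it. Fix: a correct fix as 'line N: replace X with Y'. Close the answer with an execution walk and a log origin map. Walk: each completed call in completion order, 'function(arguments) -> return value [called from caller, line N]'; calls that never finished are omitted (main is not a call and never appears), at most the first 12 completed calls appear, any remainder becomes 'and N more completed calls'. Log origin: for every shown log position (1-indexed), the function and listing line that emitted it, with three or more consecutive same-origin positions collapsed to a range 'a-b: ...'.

Answer: the defect is in main at line 39.
Core observation: The two runs log identically and part ways only at the printed values.
Call chain: main -> grade_run(6, 5) (called at line 38).
First divergence: there is none — every log position agrees.
Execution walk:
  map_offsets([7, 6, 4, 12], 6) -> 1  [called from settle_round, line 9]
  settle_round([7, 6, 4, 12], 6) -> 12  [called from scan_readings, line 22]
  update_gauge(12, 2) -> 6  [called from scan_readings, line 24]
  scan_readings([7, 6, 4, 12], 6) -> 6  [called from main, line 36]
  grade_run(6, 5) -> 1  [called from main, line 38]
Origin of each log line:
  1: logged in main at line 35
  2: logged in scan_readings at line 21
  3: logged in settle_round at line 8
  4: logged in map_offsets at line 2
  5: logged in settle_round at line 10
  6: logged in update_gauge at line 15
  7: logged in main at line 37
  8: logged in grade_run at line 27
A correct fix: line 39: replace `pos` with `gap`.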